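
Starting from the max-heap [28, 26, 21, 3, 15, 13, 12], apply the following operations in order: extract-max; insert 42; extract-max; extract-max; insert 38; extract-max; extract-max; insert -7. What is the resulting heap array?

[15, 12, 13, 3, -7]

extract-max → returns 28:
  remove root 28; move last element 12 to root → [12, 26, 21, 3, 15, 13]
  12 vs larger child 26 at index 1, swap → [26, 12, 21, 3, 15, 13]
  12 vs larger child 15 at index 4, swap → [26, 15, 21, 3, 12, 13]
insert 42:
  append 42 at index 6 → [26, 15, 21, 3, 12, 13, 42]
  42 > parent 21 at index 2, swap → [26, 15, 42, 3, 12, 13, 21]
  42 > parent 26 at index 0, swap → [42, 15, 26, 3, 12, 13, 21]
extract-max → returns 42:
  remove root 42; move last element 21 to root → [21, 15, 26, 3, 12, 13]
  21 vs larger child 26 at index 2, swap → [26, 15, 21, 3, 12, 13]
extract-max → returns 26:
  remove root 26; move last element 13 to root → [13, 15, 21, 3, 12]
  13 vs larger child 21 at index 2, swap → [21, 15, 13, 3, 12]
insert 38:
  append 38 at index 5 → [21, 15, 13, 3, 12, 38]
  38 > parent 13 at index 2, swap → [21, 15, 38, 3, 12, 13]
  38 > parent 21 at index 0, swap → [38, 15, 21, 3, 12, 13]
extract-max → returns 38:
  remove root 38; move last element 13 to root → [13, 15, 21, 3, 12]
  13 vs larger child 21 at index 2, swap → [21, 15, 13, 3, 12]
extract-max → returns 21:
  remove root 21; move last element 12 to root → [12, 15, 13, 3]
  12 vs larger child 15 at index 1, swap → [15, 12, 13, 3]
insert -7:
  append -7 at index 4 → [15, 12, 13, 3, -7] (no swap needed)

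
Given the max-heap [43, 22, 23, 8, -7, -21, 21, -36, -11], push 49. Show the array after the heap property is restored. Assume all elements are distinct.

append 49 at index 9 → [43, 22, 23, 8, -7, -21, 21, -36, -11, 49]
49 > parent -7 at index 4, swap → [43, 22, 23, 8, 49, -21, 21, -36, -11, -7]
49 > parent 22 at index 1, swap → [43, 49, 23, 8, 22, -21, 21, -36, -11, -7]
49 > parent 43 at index 0, swap → [49, 43, 23, 8, 22, -21, 21, -36, -11, -7]

[49, 43, 23, 8, 22, -21, 21, -36, -11, -7]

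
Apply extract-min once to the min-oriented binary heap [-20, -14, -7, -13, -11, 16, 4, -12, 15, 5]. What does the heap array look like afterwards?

remove root -20; move last element 5 to root → [5, -14, -7, -13, -11, 16, 4, -12, 15]
5 vs smaller child -14 at index 1, swap → [-14, 5, -7, -13, -11, 16, 4, -12, 15]
5 vs smaller child -13 at index 3, swap → [-14, -13, -7, 5, -11, 16, 4, -12, 15]
5 vs smaller child -12 at index 7, swap → [-14, -13, -7, -12, -11, 16, 4, 5, 15]

[-14, -13, -7, -12, -11, 16, 4, 5, 15]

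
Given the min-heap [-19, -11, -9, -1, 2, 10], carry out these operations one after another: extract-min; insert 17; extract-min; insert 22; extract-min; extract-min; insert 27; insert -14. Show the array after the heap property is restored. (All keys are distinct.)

[-14, 10, 2, 22, 27, 17]

extract-min → returns -19:
  remove root -19; move last element 10 to root → [10, -11, -9, -1, 2]
  10 vs smaller child -11 at index 1, swap → [-11, 10, -9, -1, 2]
  10 vs smaller child -1 at index 3, swap → [-11, -1, -9, 10, 2]
insert 17:
  append 17 at index 5 → [-11, -1, -9, 10, 2, 17] (no swap needed)
extract-min → returns -11:
  remove root -11; move last element 17 to root → [17, -1, -9, 10, 2]
  17 vs smaller child -9 at index 2, swap → [-9, -1, 17, 10, 2]
insert 22:
  append 22 at index 5 → [-9, -1, 17, 10, 2, 22] (no swap needed)
extract-min → returns -9:
  remove root -9; move last element 22 to root → [22, -1, 17, 10, 2]
  22 vs smaller child -1 at index 1, swap → [-1, 22, 17, 10, 2]
  22 vs smaller child 2 at index 4, swap → [-1, 2, 17, 10, 22]
extract-min → returns -1:
  remove root -1; move last element 22 to root → [22, 2, 17, 10]
  22 vs smaller child 2 at index 1, swap → [2, 22, 17, 10]
  22 vs only child 10 at index 3, swap → [2, 10, 17, 22]
insert 27:
  append 27 at index 4 → [2, 10, 17, 22, 27] (no swap needed)
insert -14:
  append -14 at index 5 → [2, 10, 17, 22, 27, -14]
  -14 < parent 17 at index 2, swap → [2, 10, -14, 22, 27, 17]
  -14 < parent 2 at index 0, swap → [-14, 10, 2, 22, 27, 17]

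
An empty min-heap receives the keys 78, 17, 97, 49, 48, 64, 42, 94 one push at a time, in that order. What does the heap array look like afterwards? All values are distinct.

[17, 48, 42, 78, 49, 97, 64, 94]

Insert 78:
  append 78 at index 0 → [78] (no swap needed)
Insert 17:
  append 17 at index 1 → [78, 17]
  17 < parent 78 at index 0, swap → [17, 78]
Insert 97:
  append 97 at index 2 → [17, 78, 97] (no swap needed)
Insert 49:
  append 49 at index 3 → [17, 78, 97, 49]
  49 < parent 78 at index 1, swap → [17, 49, 97, 78]
Insert 48:
  append 48 at index 4 → [17, 49, 97, 78, 48]
  48 < parent 49 at index 1, swap → [17, 48, 97, 78, 49]
Insert 64:
  append 64 at index 5 → [17, 48, 97, 78, 49, 64]
  64 < parent 97 at index 2, swap → [17, 48, 64, 78, 49, 97]
Insert 42:
  append 42 at index 6 → [17, 48, 64, 78, 49, 97, 42]
  42 < parent 64 at index 2, swap → [17, 48, 42, 78, 49, 97, 64]
Insert 94:
  append 94 at index 7 → [17, 48, 42, 78, 49, 97, 64, 94] (no swap needed)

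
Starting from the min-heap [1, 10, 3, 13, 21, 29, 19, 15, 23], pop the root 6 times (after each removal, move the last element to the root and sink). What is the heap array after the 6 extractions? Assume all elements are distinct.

[21, 23, 29]

extract-min #1 returns 1:
  remove root 1; move last element 23 to root → [23, 10, 3, 13, 21, 29, 19, 15]
  23 vs smaller child 3 at index 2, swap → [3, 10, 23, 13, 21, 29, 19, 15]
  23 vs smaller child 19 at index 6, swap → [3, 10, 19, 13, 21, 29, 23, 15]
extract-min #2 returns 3:
  remove root 3; move last element 15 to root → [15, 10, 19, 13, 21, 29, 23]
  15 vs smaller child 10 at index 1, swap → [10, 15, 19, 13, 21, 29, 23]
  15 vs smaller child 13 at index 3, swap → [10, 13, 19, 15, 21, 29, 23]
extract-min #3 returns 10:
  remove root 10; move last element 23 to root → [23, 13, 19, 15, 21, 29]
  23 vs smaller child 13 at index 1, swap → [13, 23, 19, 15, 21, 29]
  23 vs smaller child 15 at index 3, swap → [13, 15, 19, 23, 21, 29]
extract-min #4 returns 13:
  remove root 13; move last element 29 to root → [29, 15, 19, 23, 21]
  29 vs smaller child 15 at index 1, swap → [15, 29, 19, 23, 21]
  29 vs smaller child 21 at index 4, swap → [15, 21, 19, 23, 29]
extract-min #5 returns 15:
  remove root 15; move last element 29 to root → [29, 21, 19, 23]
  29 vs smaller child 19 at index 2, swap → [19, 21, 29, 23]
extract-min #6 returns 19:
  remove root 19; move last element 23 to root → [23, 21, 29]
  23 vs smaller child 21 at index 1, swap → [21, 23, 29]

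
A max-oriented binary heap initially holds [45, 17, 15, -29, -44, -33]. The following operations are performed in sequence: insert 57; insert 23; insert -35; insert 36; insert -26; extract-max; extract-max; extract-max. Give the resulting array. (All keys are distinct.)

[23, 17, 15, -29, -44, -33, -26, -35]

insert 57:
  append 57 at index 6 → [45, 17, 15, -29, -44, -33, 57]
  57 > parent 15 at index 2, swap → [45, 17, 57, -29, -44, -33, 15]
  57 > parent 45 at index 0, swap → [57, 17, 45, -29, -44, -33, 15]
insert 23:
  append 23 at index 7 → [57, 17, 45, -29, -44, -33, 15, 23]
  23 > parent -29 at index 3, swap → [57, 17, 45, 23, -44, -33, 15, -29]
  23 > parent 17 at index 1, swap → [57, 23, 45, 17, -44, -33, 15, -29]
insert -35:
  append -35 at index 8 → [57, 23, 45, 17, -44, -33, 15, -29, -35] (no swap needed)
insert 36:
  append 36 at index 9 → [57, 23, 45, 17, -44, -33, 15, -29, -35, 36]
  36 > parent -44 at index 4, swap → [57, 23, 45, 17, 36, -33, 15, -29, -35, -44]
  36 > parent 23 at index 1, swap → [57, 36, 45, 17, 23, -33, 15, -29, -35, -44]
insert -26:
  append -26 at index 10 → [57, 36, 45, 17, 23, -33, 15, -29, -35, -44, -26] (no swap needed)
extract-max → returns 57:
  remove root 57; move last element -26 to root → [-26, 36, 45, 17, 23, -33, 15, -29, -35, -44]
  -26 vs larger child 45 at index 2, swap → [45, 36, -26, 17, 23, -33, 15, -29, -35, -44]
  -26 vs larger child 15 at index 6, swap → [45, 36, 15, 17, 23, -33, -26, -29, -35, -44]
extract-max → returns 45:
  remove root 45; move last element -44 to root → [-44, 36, 15, 17, 23, -33, -26, -29, -35]
  -44 vs larger child 36 at index 1, swap → [36, -44, 15, 17, 23, -33, -26, -29, -35]
  -44 vs larger child 23 at index 4, swap → [36, 23, 15, 17, -44, -33, -26, -29, -35]
extract-max → returns 36:
  remove root 36; move last element -35 to root → [-35, 23, 15, 17, -44, -33, -26, -29]
  -35 vs larger child 23 at index 1, swap → [23, -35, 15, 17, -44, -33, -26, -29]
  -35 vs larger child 17 at index 3, swap → [23, 17, 15, -35, -44, -33, -26, -29]
  -35 vs only child -29 at index 7, swap → [23, 17, 15, -29, -44, -33, -26, -35]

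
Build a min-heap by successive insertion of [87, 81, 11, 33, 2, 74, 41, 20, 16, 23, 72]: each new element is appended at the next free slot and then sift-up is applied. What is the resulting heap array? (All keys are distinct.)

Insert 87:
  append 87 at index 0 → [87] (no swap needed)
Insert 81:
  append 81 at index 1 → [87, 81]
  81 < parent 87 at index 0, swap → [81, 87]
Insert 11:
  append 11 at index 2 → [81, 87, 11]
  11 < parent 81 at index 0, swap → [11, 87, 81]
Insert 33:
  append 33 at index 3 → [11, 87, 81, 33]
  33 < parent 87 at index 1, swap → [11, 33, 81, 87]
Insert 2:
  append 2 at index 4 → [11, 33, 81, 87, 2]
  2 < parent 33 at index 1, swap → [11, 2, 81, 87, 33]
  2 < parent 11 at index 0, swap → [2, 11, 81, 87, 33]
Insert 74:
  append 74 at index 5 → [2, 11, 81, 87, 33, 74]
  74 < parent 81 at index 2, swap → [2, 11, 74, 87, 33, 81]
Insert 41:
  append 41 at index 6 → [2, 11, 74, 87, 33, 81, 41]
  41 < parent 74 at index 2, swap → [2, 11, 41, 87, 33, 81, 74]
Insert 20:
  append 20 at index 7 → [2, 11, 41, 87, 33, 81, 74, 20]
  20 < parent 87 at index 3, swap → [2, 11, 41, 20, 33, 81, 74, 87]
Insert 16:
  append 16 at index 8 → [2, 11, 41, 20, 33, 81, 74, 87, 16]
  16 < parent 20 at index 3, swap → [2, 11, 41, 16, 33, 81, 74, 87, 20]
Insert 23:
  append 23 at index 9 → [2, 11, 41, 16, 33, 81, 74, 87, 20, 23]
  23 < parent 33 at index 4, swap → [2, 11, 41, 16, 23, 81, 74, 87, 20, 33]
Insert 72:
  append 72 at index 10 → [2, 11, 41, 16, 23, 81, 74, 87, 20, 33, 72] (no swap needed)

[2, 11, 41, 16, 23, 81, 74, 87, 20, 33, 72]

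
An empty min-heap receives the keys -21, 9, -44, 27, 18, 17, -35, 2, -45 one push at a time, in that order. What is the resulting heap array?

[-45, -44, -35, 2, 18, 17, -21, 27, 9]

Insert -21:
  append -21 at index 0 → [-21] (no swap needed)
Insert 9:
  append 9 at index 1 → [-21, 9] (no swap needed)
Insert -44:
  append -44 at index 2 → [-21, 9, -44]
  -44 < parent -21 at index 0, swap → [-44, 9, -21]
Insert 27:
  append 27 at index 3 → [-44, 9, -21, 27] (no swap needed)
Insert 18:
  append 18 at index 4 → [-44, 9, -21, 27, 18] (no swap needed)
Insert 17:
  append 17 at index 5 → [-44, 9, -21, 27, 18, 17] (no swap needed)
Insert -35:
  append -35 at index 6 → [-44, 9, -21, 27, 18, 17, -35]
  -35 < parent -21 at index 2, swap → [-44, 9, -35, 27, 18, 17, -21]
Insert 2:
  append 2 at index 7 → [-44, 9, -35, 27, 18, 17, -21, 2]
  2 < parent 27 at index 3, swap → [-44, 9, -35, 2, 18, 17, -21, 27]
  2 < parent 9 at index 1, swap → [-44, 2, -35, 9, 18, 17, -21, 27]
Insert -45:
  append -45 at index 8 → [-44, 2, -35, 9, 18, 17, -21, 27, -45]
  -45 < parent 9 at index 3, swap → [-44, 2, -35, -45, 18, 17, -21, 27, 9]
  -45 < parent 2 at index 1, swap → [-44, -45, -35, 2, 18, 17, -21, 27, 9]
  -45 < parent -44 at index 0, swap → [-45, -44, -35, 2, 18, 17, -21, 27, 9]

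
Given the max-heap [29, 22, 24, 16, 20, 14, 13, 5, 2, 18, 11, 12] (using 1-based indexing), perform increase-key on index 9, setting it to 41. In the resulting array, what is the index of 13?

set index 9 from 2 to 41 → [29, 22, 24, 16, 20, 14, 13, 5, 41, 18, 11, 12]
41 > parent 16 at index 4, swap → [29, 22, 24, 41, 20, 14, 13, 5, 16, 18, 11, 12]
41 > parent 22 at index 2, swap → [29, 41, 24, 22, 20, 14, 13, 5, 16, 18, 11, 12]
41 > parent 29 at index 1, swap → [41, 29, 24, 22, 20, 14, 13, 5, 16, 18, 11, 12]
resulting array: [41, 29, 24, 22, 20, 14, 13, 5, 16, 18, 11, 12]

7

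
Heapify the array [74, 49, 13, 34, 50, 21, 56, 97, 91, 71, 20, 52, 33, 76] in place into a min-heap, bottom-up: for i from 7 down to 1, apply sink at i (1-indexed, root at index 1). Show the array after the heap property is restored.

sift down from index 7: already satisfies heap property
sift down from index 6: already satisfies heap property
sift down from index 5:
  50 vs smaller child 20 at index 11, swap → [74, 49, 13, 34, 20, 21, 56, 97, 91, 71, 50, 52, 33, 76]
sift down from index 4: already satisfies heap property
sift down from index 3: already satisfies heap property
sift down from index 2:
  49 vs smaller child 20 at index 5, swap → [74, 20, 13, 34, 49, 21, 56, 97, 91, 71, 50, 52, 33, 76]
sift down from index 1:
  74 vs smaller child 13 at index 3, swap → [13, 20, 74, 34, 49, 21, 56, 97, 91, 71, 50, 52, 33, 76]
  74 vs smaller child 21 at index 6, swap → [13, 20, 21, 34, 49, 74, 56, 97, 91, 71, 50, 52, 33, 76]
  74 vs smaller child 33 at index 13, swap → [13, 20, 21, 34, 49, 33, 56, 97, 91, 71, 50, 52, 74, 76]

[13, 20, 21, 34, 49, 33, 56, 97, 91, 71, 50, 52, 74, 76]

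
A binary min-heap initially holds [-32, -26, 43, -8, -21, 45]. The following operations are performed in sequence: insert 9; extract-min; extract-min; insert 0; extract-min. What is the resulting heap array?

[-8, 9, 0, 45, 43]

insert 9:
  append 9 at index 6 → [-32, -26, 43, -8, -21, 45, 9]
  9 < parent 43 at index 2, swap → [-32, -26, 9, -8, -21, 45, 43]
extract-min → returns -32:
  remove root -32; move last element 43 to root → [43, -26, 9, -8, -21, 45]
  43 vs smaller child -26 at index 1, swap → [-26, 43, 9, -8, -21, 45]
  43 vs smaller child -21 at index 4, swap → [-26, -21, 9, -8, 43, 45]
extract-min → returns -26:
  remove root -26; move last element 45 to root → [45, -21, 9, -8, 43]
  45 vs smaller child -21 at index 1, swap → [-21, 45, 9, -8, 43]
  45 vs smaller child -8 at index 3, swap → [-21, -8, 9, 45, 43]
insert 0:
  append 0 at index 5 → [-21, -8, 9, 45, 43, 0]
  0 < parent 9 at index 2, swap → [-21, -8, 0, 45, 43, 9]
extract-min → returns -21:
  remove root -21; move last element 9 to root → [9, -8, 0, 45, 43]
  9 vs smaller child -8 at index 1, swap → [-8, 9, 0, 45, 43]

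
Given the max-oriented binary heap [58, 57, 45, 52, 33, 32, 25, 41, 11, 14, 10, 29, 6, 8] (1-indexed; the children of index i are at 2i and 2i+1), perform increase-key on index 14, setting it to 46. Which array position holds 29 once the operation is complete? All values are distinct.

12

set index 14 from 8 to 46 → [58, 57, 45, 52, 33, 32, 25, 41, 11, 14, 10, 29, 6, 46]
46 > parent 25 at index 7, swap → [58, 57, 45, 52, 33, 32, 46, 41, 11, 14, 10, 29, 6, 25]
46 > parent 45 at index 3, swap → [58, 57, 46, 52, 33, 32, 45, 41, 11, 14, 10, 29, 6, 25]
resulting array: [58, 57, 46, 52, 33, 32, 45, 41, 11, 14, 10, 29, 6, 25]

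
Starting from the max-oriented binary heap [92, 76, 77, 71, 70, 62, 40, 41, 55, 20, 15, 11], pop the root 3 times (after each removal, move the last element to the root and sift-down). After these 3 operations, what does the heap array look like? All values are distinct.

extract-max #1 returns 92:
  remove root 92; move last element 11 to root → [11, 76, 77, 71, 70, 62, 40, 41, 55, 20, 15]
  11 vs larger child 77 at index 2, swap → [77, 76, 11, 71, 70, 62, 40, 41, 55, 20, 15]
  11 vs larger child 62 at index 5, swap → [77, 76, 62, 71, 70, 11, 40, 41, 55, 20, 15]
extract-max #2 returns 77:
  remove root 77; move last element 15 to root → [15, 76, 62, 71, 70, 11, 40, 41, 55, 20]
  15 vs larger child 76 at index 1, swap → [76, 15, 62, 71, 70, 11, 40, 41, 55, 20]
  15 vs larger child 71 at index 3, swap → [76, 71, 62, 15, 70, 11, 40, 41, 55, 20]
  15 vs larger child 55 at index 8, swap → [76, 71, 62, 55, 70, 11, 40, 41, 15, 20]
extract-max #3 returns 76:
  remove root 76; move last element 20 to root → [20, 71, 62, 55, 70, 11, 40, 41, 15]
  20 vs larger child 71 at index 1, swap → [71, 20, 62, 55, 70, 11, 40, 41, 15]
  20 vs larger child 70 at index 4, swap → [71, 70, 62, 55, 20, 11, 40, 41, 15]

[71, 70, 62, 55, 20, 11, 40, 41, 15]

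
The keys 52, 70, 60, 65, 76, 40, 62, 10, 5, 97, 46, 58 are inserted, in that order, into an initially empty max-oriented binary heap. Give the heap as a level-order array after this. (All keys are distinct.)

[97, 76, 62, 52, 70, 58, 60, 10, 5, 65, 46, 40]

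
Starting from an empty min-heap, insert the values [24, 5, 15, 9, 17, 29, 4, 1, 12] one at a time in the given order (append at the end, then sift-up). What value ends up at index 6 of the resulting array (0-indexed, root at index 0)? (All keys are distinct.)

Insert 24:
  append 24 at index 0 → [24] (no swap needed)
Insert 5:
  append 5 at index 1 → [24, 5]
  5 < parent 24 at index 0, swap → [5, 24]
Insert 15:
  append 15 at index 2 → [5, 24, 15] (no swap needed)
Insert 9:
  append 9 at index 3 → [5, 24, 15, 9]
  9 < parent 24 at index 1, swap → [5, 9, 15, 24]
Insert 17:
  append 17 at index 4 → [5, 9, 15, 24, 17] (no swap needed)
Insert 29:
  append 29 at index 5 → [5, 9, 15, 24, 17, 29] (no swap needed)
Insert 4:
  append 4 at index 6 → [5, 9, 15, 24, 17, 29, 4]
  4 < parent 15 at index 2, swap → [5, 9, 4, 24, 17, 29, 15]
  4 < parent 5 at index 0, swap → [4, 9, 5, 24, 17, 29, 15]
Insert 1:
  append 1 at index 7 → [4, 9, 5, 24, 17, 29, 15, 1]
  1 < parent 24 at index 3, swap → [4, 9, 5, 1, 17, 29, 15, 24]
  1 < parent 9 at index 1, swap → [4, 1, 5, 9, 17, 29, 15, 24]
  1 < parent 4 at index 0, swap → [1, 4, 5, 9, 17, 29, 15, 24]
Insert 12:
  append 12 at index 8 → [1, 4, 5, 9, 17, 29, 15, 24, 12] (no swap needed)
resulting array: [1, 4, 5, 9, 17, 29, 15, 24, 12]

15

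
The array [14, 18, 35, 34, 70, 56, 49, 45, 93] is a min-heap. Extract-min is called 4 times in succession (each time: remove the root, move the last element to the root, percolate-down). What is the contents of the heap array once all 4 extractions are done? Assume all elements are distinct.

[45, 56, 49, 93, 70]

extract-min #1 returns 14:
  remove root 14; move last element 93 to root → [93, 18, 35, 34, 70, 56, 49, 45]
  93 vs smaller child 18 at index 1, swap → [18, 93, 35, 34, 70, 56, 49, 45]
  93 vs smaller child 34 at index 3, swap → [18, 34, 35, 93, 70, 56, 49, 45]
  93 vs only child 45 at index 7, swap → [18, 34, 35, 45, 70, 56, 49, 93]
extract-min #2 returns 18:
  remove root 18; move last element 93 to root → [93, 34, 35, 45, 70, 56, 49]
  93 vs smaller child 34 at index 1, swap → [34, 93, 35, 45, 70, 56, 49]
  93 vs smaller child 45 at index 3, swap → [34, 45, 35, 93, 70, 56, 49]
extract-min #3 returns 34:
  remove root 34; move last element 49 to root → [49, 45, 35, 93, 70, 56]
  49 vs smaller child 35 at index 2, swap → [35, 45, 49, 93, 70, 56]
extract-min #4 returns 35:
  remove root 35; move last element 56 to root → [56, 45, 49, 93, 70]
  56 vs smaller child 45 at index 1, swap → [45, 56, 49, 93, 70]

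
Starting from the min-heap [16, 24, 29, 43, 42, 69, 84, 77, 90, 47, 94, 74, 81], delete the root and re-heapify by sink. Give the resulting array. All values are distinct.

remove root 16; move last element 81 to root → [81, 24, 29, 43, 42, 69, 84, 77, 90, 47, 94, 74]
81 vs smaller child 24 at index 1, swap → [24, 81, 29, 43, 42, 69, 84, 77, 90, 47, 94, 74]
81 vs smaller child 42 at index 4, swap → [24, 42, 29, 43, 81, 69, 84, 77, 90, 47, 94, 74]
81 vs smaller child 47 at index 9, swap → [24, 42, 29, 43, 47, 69, 84, 77, 90, 81, 94, 74]

[24, 42, 29, 43, 47, 69, 84, 77, 90, 81, 94, 74]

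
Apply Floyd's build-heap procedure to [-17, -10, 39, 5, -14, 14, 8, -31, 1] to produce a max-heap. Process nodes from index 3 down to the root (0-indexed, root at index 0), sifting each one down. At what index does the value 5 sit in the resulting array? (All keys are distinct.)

1

sift down from index 3: already satisfies heap property
sift down from index 2: already satisfies heap property
sift down from index 1:
  -10 vs larger child 5 at index 3, swap → [-17, 5, 39, -10, -14, 14, 8, -31, 1]
  -10 vs larger child 1 at index 8, swap → [-17, 5, 39, 1, -14, 14, 8, -31, -10]
sift down from index 0:
  -17 vs larger child 39 at index 2, swap → [39, 5, -17, 1, -14, 14, 8, -31, -10]
  -17 vs larger child 14 at index 5, swap → [39, 5, 14, 1, -14, -17, 8, -31, -10]
resulting array: [39, 5, 14, 1, -14, -17, 8, -31, -10]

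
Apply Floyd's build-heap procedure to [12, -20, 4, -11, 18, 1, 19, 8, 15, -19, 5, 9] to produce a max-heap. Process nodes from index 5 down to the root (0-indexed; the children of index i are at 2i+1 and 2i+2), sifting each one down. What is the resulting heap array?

sift down from index 5:
  1 vs only child 9 at index 11, swap → [12, -20, 4, -11, 18, 9, 19, 8, 15, -19, 5, 1]
sift down from index 4: already satisfies heap property
sift down from index 3:
  -11 vs larger child 15 at index 8, swap → [12, -20, 4, 15, 18, 9, 19, 8, -11, -19, 5, 1]
sift down from index 2:
  4 vs larger child 19 at index 6, swap → [12, -20, 19, 15, 18, 9, 4, 8, -11, -19, 5, 1]
sift down from index 1:
  -20 vs larger child 18 at index 4, swap → [12, 18, 19, 15, -20, 9, 4, 8, -11, -19, 5, 1]
  -20 vs larger child 5 at index 10, swap → [12, 18, 19, 15, 5, 9, 4, 8, -11, -19, -20, 1]
sift down from index 0:
  12 vs larger child 19 at index 2, swap → [19, 18, 12, 15, 5, 9, 4, 8, -11, -19, -20, 1]

[19, 18, 12, 15, 5, 9, 4, 8, -11, -19, -20, 1]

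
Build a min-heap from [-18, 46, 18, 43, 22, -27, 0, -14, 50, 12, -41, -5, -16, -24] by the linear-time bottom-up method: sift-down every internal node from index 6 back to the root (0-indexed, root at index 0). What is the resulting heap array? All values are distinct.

[-41, -18, -27, -14, 12, -16, -24, 43, 50, 46, 22, -5, 18, 0]

sift down from index 6:
  0 vs only child -24 at index 13, swap → [-18, 46, 18, 43, 22, -27, -24, -14, 50, 12, -41, -5, -16, 0]
sift down from index 5: already satisfies heap property
sift down from index 4:
  22 vs smaller child -41 at index 10, swap → [-18, 46, 18, 43, -41, -27, -24, -14, 50, 12, 22, -5, -16, 0]
sift down from index 3:
  43 vs smaller child -14 at index 7, swap → [-18, 46, 18, -14, -41, -27, -24, 43, 50, 12, 22, -5, -16, 0]
sift down from index 2:
  18 vs smaller child -27 at index 5, swap → [-18, 46, -27, -14, -41, 18, -24, 43, 50, 12, 22, -5, -16, 0]
  18 vs smaller child -16 at index 12, swap → [-18, 46, -27, -14, -41, -16, -24, 43, 50, 12, 22, -5, 18, 0]
sift down from index 1:
  46 vs smaller child -41 at index 4, swap → [-18, -41, -27, -14, 46, -16, -24, 43, 50, 12, 22, -5, 18, 0]
  46 vs smaller child 12 at index 9, swap → [-18, -41, -27, -14, 12, -16, -24, 43, 50, 46, 22, -5, 18, 0]
sift down from index 0:
  -18 vs smaller child -41 at index 1, swap → [-41, -18, -27, -14, 12, -16, -24, 43, 50, 46, 22, -5, 18, 0]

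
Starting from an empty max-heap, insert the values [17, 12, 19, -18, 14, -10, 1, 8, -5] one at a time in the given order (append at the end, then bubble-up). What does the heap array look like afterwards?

[19, 14, 17, 8, 12, -10, 1, -18, -5]

Insert 17:
  append 17 at index 0 → [17] (no swap needed)
Insert 12:
  append 12 at index 1 → [17, 12] (no swap needed)
Insert 19:
  append 19 at index 2 → [17, 12, 19]
  19 > parent 17 at index 0, swap → [19, 12, 17]
Insert -18:
  append -18 at index 3 → [19, 12, 17, -18] (no swap needed)
Insert 14:
  append 14 at index 4 → [19, 12, 17, -18, 14]
  14 > parent 12 at index 1, swap → [19, 14, 17, -18, 12]
Insert -10:
  append -10 at index 5 → [19, 14, 17, -18, 12, -10] (no swap needed)
Insert 1:
  append 1 at index 6 → [19, 14, 17, -18, 12, -10, 1] (no swap needed)
Insert 8:
  append 8 at index 7 → [19, 14, 17, -18, 12, -10, 1, 8]
  8 > parent -18 at index 3, swap → [19, 14, 17, 8, 12, -10, 1, -18]
Insert -5:
  append -5 at index 8 → [19, 14, 17, 8, 12, -10, 1, -18, -5] (no swap needed)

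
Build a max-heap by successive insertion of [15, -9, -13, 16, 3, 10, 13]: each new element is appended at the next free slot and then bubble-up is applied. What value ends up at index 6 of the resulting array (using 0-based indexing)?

Insert 15:
  append 15 at index 0 → [15] (no swap needed)
Insert -9:
  append -9 at index 1 → [15, -9] (no swap needed)
Insert -13:
  append -13 at index 2 → [15, -9, -13] (no swap needed)
Insert 16:
  append 16 at index 3 → [15, -9, -13, 16]
  16 > parent -9 at index 1, swap → [15, 16, -13, -9]
  16 > parent 15 at index 0, swap → [16, 15, -13, -9]
Insert 3:
  append 3 at index 4 → [16, 15, -13, -9, 3] (no swap needed)
Insert 10:
  append 10 at index 5 → [16, 15, -13, -9, 3, 10]
  10 > parent -13 at index 2, swap → [16, 15, 10, -9, 3, -13]
Insert 13:
  append 13 at index 6 → [16, 15, 10, -9, 3, -13, 13]
  13 > parent 10 at index 2, swap → [16, 15, 13, -9, 3, -13, 10]
resulting array: [16, 15, 13, -9, 3, -13, 10]

10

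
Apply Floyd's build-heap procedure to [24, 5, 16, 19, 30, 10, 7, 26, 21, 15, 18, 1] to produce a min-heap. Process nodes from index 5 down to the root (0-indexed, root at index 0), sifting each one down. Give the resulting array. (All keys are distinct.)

[1, 5, 7, 19, 15, 10, 24, 26, 21, 30, 18, 16]

sift down from index 5:
  10 vs only child 1 at index 11, swap → [24, 5, 16, 19, 30, 1, 7, 26, 21, 15, 18, 10]
sift down from index 4:
  30 vs smaller child 15 at index 9, swap → [24, 5, 16, 19, 15, 1, 7, 26, 21, 30, 18, 10]
sift down from index 3: already satisfies heap property
sift down from index 2:
  16 vs smaller child 1 at index 5, swap → [24, 5, 1, 19, 15, 16, 7, 26, 21, 30, 18, 10]
  16 vs only child 10 at index 11, swap → [24, 5, 1, 19, 15, 10, 7, 26, 21, 30, 18, 16]
sift down from index 1: already satisfies heap property
sift down from index 0:
  24 vs smaller child 1 at index 2, swap → [1, 5, 24, 19, 15, 10, 7, 26, 21, 30, 18, 16]
  24 vs smaller child 7 at index 6, swap → [1, 5, 7, 19, 15, 10, 24, 26, 21, 30, 18, 16]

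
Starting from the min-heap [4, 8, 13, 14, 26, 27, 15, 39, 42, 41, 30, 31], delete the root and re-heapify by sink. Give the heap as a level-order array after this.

[8, 14, 13, 31, 26, 27, 15, 39, 42, 41, 30]

remove root 4; move last element 31 to root → [31, 8, 13, 14, 26, 27, 15, 39, 42, 41, 30]
31 vs smaller child 8 at index 1, swap → [8, 31, 13, 14, 26, 27, 15, 39, 42, 41, 30]
31 vs smaller child 14 at index 3, swap → [8, 14, 13, 31, 26, 27, 15, 39, 42, 41, 30]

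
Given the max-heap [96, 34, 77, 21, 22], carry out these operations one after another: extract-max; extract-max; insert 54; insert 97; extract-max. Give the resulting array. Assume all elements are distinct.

[54, 34, 22, 21]

extract-max → returns 96:
  remove root 96; move last element 22 to root → [22, 34, 77, 21]
  22 vs larger child 77 at index 2, swap → [77, 34, 22, 21]
extract-max → returns 77:
  remove root 77; move last element 21 to root → [21, 34, 22]
  21 vs larger child 34 at index 1, swap → [34, 21, 22]
insert 54:
  append 54 at index 3 → [34, 21, 22, 54]
  54 > parent 21 at index 1, swap → [34, 54, 22, 21]
  54 > parent 34 at index 0, swap → [54, 34, 22, 21]
insert 97:
  append 97 at index 4 → [54, 34, 22, 21, 97]
  97 > parent 34 at index 1, swap → [54, 97, 22, 21, 34]
  97 > parent 54 at index 0, swap → [97, 54, 22, 21, 34]
extract-max → returns 97:
  remove root 97; move last element 34 to root → [34, 54, 22, 21]
  34 vs larger child 54 at index 1, swap → [54, 34, 22, 21]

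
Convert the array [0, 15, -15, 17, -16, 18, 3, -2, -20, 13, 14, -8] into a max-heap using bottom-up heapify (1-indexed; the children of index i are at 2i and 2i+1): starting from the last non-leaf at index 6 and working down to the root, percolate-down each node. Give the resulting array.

[18, 17, 3, 15, 14, -8, 0, -2, -20, 13, -16, -15]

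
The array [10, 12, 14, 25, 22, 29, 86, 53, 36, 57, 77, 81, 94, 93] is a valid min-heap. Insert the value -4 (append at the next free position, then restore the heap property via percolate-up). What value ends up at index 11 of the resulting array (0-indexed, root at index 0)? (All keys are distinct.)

81

append -4 at index 14 → [10, 12, 14, 25, 22, 29, 86, 53, 36, 57, 77, 81, 94, 93, -4]
-4 < parent 86 at index 6, swap → [10, 12, 14, 25, 22, 29, -4, 53, 36, 57, 77, 81, 94, 93, 86]
-4 < parent 14 at index 2, swap → [10, 12, -4, 25, 22, 29, 14, 53, 36, 57, 77, 81, 94, 93, 86]
-4 < parent 10 at index 0, swap → [-4, 12, 10, 25, 22, 29, 14, 53, 36, 57, 77, 81, 94, 93, 86]
resulting array: [-4, 12, 10, 25, 22, 29, 14, 53, 36, 57, 77, 81, 94, 93, 86]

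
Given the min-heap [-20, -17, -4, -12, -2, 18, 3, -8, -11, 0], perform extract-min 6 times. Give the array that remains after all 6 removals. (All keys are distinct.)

[-2, 0, 18, 3]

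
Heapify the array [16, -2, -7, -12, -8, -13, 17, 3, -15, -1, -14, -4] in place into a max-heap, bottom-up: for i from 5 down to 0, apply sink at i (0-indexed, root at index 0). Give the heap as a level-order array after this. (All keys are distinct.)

[17, 3, 16, -2, -1, -4, -7, -12, -15, -8, -14, -13]

sift down from index 5:
  -13 vs only child -4 at index 11, swap → [16, -2, -7, -12, -8, -4, 17, 3, -15, -1, -14, -13]
sift down from index 4:
  -8 vs larger child -1 at index 9, swap → [16, -2, -7, -12, -1, -4, 17, 3, -15, -8, -14, -13]
sift down from index 3:
  -12 vs larger child 3 at index 7, swap → [16, -2, -7, 3, -1, -4, 17, -12, -15, -8, -14, -13]
sift down from index 2:
  -7 vs larger child 17 at index 6, swap → [16, -2, 17, 3, -1, -4, -7, -12, -15, -8, -14, -13]
sift down from index 1:
  -2 vs larger child 3 at index 3, swap → [16, 3, 17, -2, -1, -4, -7, -12, -15, -8, -14, -13]
sift down from index 0:
  16 vs larger child 17 at index 2, swap → [17, 3, 16, -2, -1, -4, -7, -12, -15, -8, -14, -13]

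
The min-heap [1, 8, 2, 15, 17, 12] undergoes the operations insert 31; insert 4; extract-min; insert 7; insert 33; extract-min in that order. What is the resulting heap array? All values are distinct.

insert 31:
  append 31 at index 6 → [1, 8, 2, 15, 17, 12, 31] (no swap needed)
insert 4:
  append 4 at index 7 → [1, 8, 2, 15, 17, 12, 31, 4]
  4 < parent 15 at index 3, swap → [1, 8, 2, 4, 17, 12, 31, 15]
  4 < parent 8 at index 1, swap → [1, 4, 2, 8, 17, 12, 31, 15]
extract-min → returns 1:
  remove root 1; move last element 15 to root → [15, 4, 2, 8, 17, 12, 31]
  15 vs smaller child 2 at index 2, swap → [2, 4, 15, 8, 17, 12, 31]
  15 vs smaller child 12 at index 5, swap → [2, 4, 12, 8, 17, 15, 31]
insert 7:
  append 7 at index 7 → [2, 4, 12, 8, 17, 15, 31, 7]
  7 < parent 8 at index 3, swap → [2, 4, 12, 7, 17, 15, 31, 8]
insert 33:
  append 33 at index 8 → [2, 4, 12, 7, 17, 15, 31, 8, 33] (no swap needed)
extract-min → returns 2:
  remove root 2; move last element 33 to root → [33, 4, 12, 7, 17, 15, 31, 8]
  33 vs smaller child 4 at index 1, swap → [4, 33, 12, 7, 17, 15, 31, 8]
  33 vs smaller child 7 at index 3, swap → [4, 7, 12, 33, 17, 15, 31, 8]
  33 vs only child 8 at index 7, swap → [4, 7, 12, 8, 17, 15, 31, 33]

[4, 7, 12, 8, 17, 15, 31, 33]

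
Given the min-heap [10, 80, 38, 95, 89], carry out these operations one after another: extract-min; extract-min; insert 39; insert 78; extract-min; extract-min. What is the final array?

extract-min → returns 10:
  remove root 10; move last element 89 to root → [89, 80, 38, 95]
  89 vs smaller child 38 at index 2, swap → [38, 80, 89, 95]
extract-min → returns 38:
  remove root 38; move last element 95 to root → [95, 80, 89]
  95 vs smaller child 80 at index 1, swap → [80, 95, 89]
insert 39:
  append 39 at index 3 → [80, 95, 89, 39]
  39 < parent 95 at index 1, swap → [80, 39, 89, 95]
  39 < parent 80 at index 0, swap → [39, 80, 89, 95]
insert 78:
  append 78 at index 4 → [39, 80, 89, 95, 78]
  78 < parent 80 at index 1, swap → [39, 78, 89, 95, 80]
extract-min → returns 39:
  remove root 39; move last element 80 to root → [80, 78, 89, 95]
  80 vs smaller child 78 at index 1, swap → [78, 80, 89, 95]
extract-min → returns 78:
  remove root 78; move last element 95 to root → [95, 80, 89]
  95 vs smaller child 80 at index 1, swap → [80, 95, 89]

[80, 95, 89]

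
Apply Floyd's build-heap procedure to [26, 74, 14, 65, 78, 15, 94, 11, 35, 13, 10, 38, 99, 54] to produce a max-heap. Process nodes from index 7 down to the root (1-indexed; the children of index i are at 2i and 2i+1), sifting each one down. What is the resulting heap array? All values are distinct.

[99, 78, 94, 65, 74, 38, 54, 11, 35, 13, 10, 14, 15, 26]

sift down from index 7: already satisfies heap property
sift down from index 6:
  15 vs larger child 99 at index 13, swap → [26, 74, 14, 65, 78, 99, 94, 11, 35, 13, 10, 38, 15, 54]
sift down from index 5: already satisfies heap property
sift down from index 4: already satisfies heap property
sift down from index 3:
  14 vs larger child 99 at index 6, swap → [26, 74, 99, 65, 78, 14, 94, 11, 35, 13, 10, 38, 15, 54]
  14 vs larger child 38 at index 12, swap → [26, 74, 99, 65, 78, 38, 94, 11, 35, 13, 10, 14, 15, 54]
sift down from index 2:
  74 vs larger child 78 at index 5, swap → [26, 78, 99, 65, 74, 38, 94, 11, 35, 13, 10, 14, 15, 54]
sift down from index 1:
  26 vs larger child 99 at index 3, swap → [99, 78, 26, 65, 74, 38, 94, 11, 35, 13, 10, 14, 15, 54]
  26 vs larger child 94 at index 7, swap → [99, 78, 94, 65, 74, 38, 26, 11, 35, 13, 10, 14, 15, 54]
  26 vs only child 54 at index 14, swap → [99, 78, 94, 65, 74, 38, 54, 11, 35, 13, 10, 14, 15, 26]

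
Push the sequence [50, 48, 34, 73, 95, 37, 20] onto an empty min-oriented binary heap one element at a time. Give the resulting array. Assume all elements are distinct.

[20, 50, 34, 73, 95, 48, 37]

Insert 50:
  append 50 at index 0 → [50] (no swap needed)
Insert 48:
  append 48 at index 1 → [50, 48]
  48 < parent 50 at index 0, swap → [48, 50]
Insert 34:
  append 34 at index 2 → [48, 50, 34]
  34 < parent 48 at index 0, swap → [34, 50, 48]
Insert 73:
  append 73 at index 3 → [34, 50, 48, 73] (no swap needed)
Insert 95:
  append 95 at index 4 → [34, 50, 48, 73, 95] (no swap needed)
Insert 37:
  append 37 at index 5 → [34, 50, 48, 73, 95, 37]
  37 < parent 48 at index 2, swap → [34, 50, 37, 73, 95, 48]
Insert 20:
  append 20 at index 6 → [34, 50, 37, 73, 95, 48, 20]
  20 < parent 37 at index 2, swap → [34, 50, 20, 73, 95, 48, 37]
  20 < parent 34 at index 0, swap → [20, 50, 34, 73, 95, 48, 37]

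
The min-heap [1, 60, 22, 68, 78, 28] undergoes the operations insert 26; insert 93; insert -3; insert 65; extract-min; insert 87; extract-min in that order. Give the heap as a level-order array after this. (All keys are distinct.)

insert 26:
  append 26 at index 6 → [1, 60, 22, 68, 78, 28, 26] (no swap needed)
insert 93:
  append 93 at index 7 → [1, 60, 22, 68, 78, 28, 26, 93] (no swap needed)
insert -3:
  append -3 at index 8 → [1, 60, 22, 68, 78, 28, 26, 93, -3]
  -3 < parent 68 at index 3, swap → [1, 60, 22, -3, 78, 28, 26, 93, 68]
  -3 < parent 60 at index 1, swap → [1, -3, 22, 60, 78, 28, 26, 93, 68]
  -3 < parent 1 at index 0, swap → [-3, 1, 22, 60, 78, 28, 26, 93, 68]
insert 65:
  append 65 at index 9 → [-3, 1, 22, 60, 78, 28, 26, 93, 68, 65]
  65 < parent 78 at index 4, swap → [-3, 1, 22, 60, 65, 28, 26, 93, 68, 78]
extract-min → returns -3:
  remove root -3; move last element 78 to root → [78, 1, 22, 60, 65, 28, 26, 93, 68]
  78 vs smaller child 1 at index 1, swap → [1, 78, 22, 60, 65, 28, 26, 93, 68]
  78 vs smaller child 60 at index 3, swap → [1, 60, 22, 78, 65, 28, 26, 93, 68]
  78 vs smaller child 68 at index 8, swap → [1, 60, 22, 68, 65, 28, 26, 93, 78]
insert 87:
  append 87 at index 9 → [1, 60, 22, 68, 65, 28, 26, 93, 78, 87] (no swap needed)
extract-min → returns 1:
  remove root 1; move last element 87 to root → [87, 60, 22, 68, 65, 28, 26, 93, 78]
  87 vs smaller child 22 at index 2, swap → [22, 60, 87, 68, 65, 28, 26, 93, 78]
  87 vs smaller child 26 at index 6, swap → [22, 60, 26, 68, 65, 28, 87, 93, 78]

[22, 60, 26, 68, 65, 28, 87, 93, 78]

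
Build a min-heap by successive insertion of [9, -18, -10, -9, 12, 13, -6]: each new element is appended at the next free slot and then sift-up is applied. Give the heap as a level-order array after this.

Insert 9:
  append 9 at index 0 → [9] (no swap needed)
Insert -18:
  append -18 at index 1 → [9, -18]
  -18 < parent 9 at index 0, swap → [-18, 9]
Insert -10:
  append -10 at index 2 → [-18, 9, -10] (no swap needed)
Insert -9:
  append -9 at index 3 → [-18, 9, -10, -9]
  -9 < parent 9 at index 1, swap → [-18, -9, -10, 9]
Insert 12:
  append 12 at index 4 → [-18, -9, -10, 9, 12] (no swap needed)
Insert 13:
  append 13 at index 5 → [-18, -9, -10, 9, 12, 13] (no swap needed)
Insert -6:
  append -6 at index 6 → [-18, -9, -10, 9, 12, 13, -6] (no swap needed)

[-18, -9, -10, 9, 12, 13, -6]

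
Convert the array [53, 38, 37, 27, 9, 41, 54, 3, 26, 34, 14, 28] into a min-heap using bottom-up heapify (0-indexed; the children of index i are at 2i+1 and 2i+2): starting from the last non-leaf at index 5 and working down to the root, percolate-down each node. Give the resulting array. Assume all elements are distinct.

[3, 9, 28, 26, 14, 37, 54, 27, 38, 34, 53, 41]

sift down from index 5:
  41 vs only child 28 at index 11, swap → [53, 38, 37, 27, 9, 28, 54, 3, 26, 34, 14, 41]
sift down from index 4: already satisfies heap property
sift down from index 3:
  27 vs smaller child 3 at index 7, swap → [53, 38, 37, 3, 9, 28, 54, 27, 26, 34, 14, 41]
sift down from index 2:
  37 vs smaller child 28 at index 5, swap → [53, 38, 28, 3, 9, 37, 54, 27, 26, 34, 14, 41]
sift down from index 1:
  38 vs smaller child 3 at index 3, swap → [53, 3, 28, 38, 9, 37, 54, 27, 26, 34, 14, 41]
  38 vs smaller child 26 at index 8, swap → [53, 3, 28, 26, 9, 37, 54, 27, 38, 34, 14, 41]
sift down from index 0:
  53 vs smaller child 3 at index 1, swap → [3, 53, 28, 26, 9, 37, 54, 27, 38, 34, 14, 41]
  53 vs smaller child 9 at index 4, swap → [3, 9, 28, 26, 53, 37, 54, 27, 38, 34, 14, 41]
  53 vs smaller child 14 at index 10, swap → [3, 9, 28, 26, 14, 37, 54, 27, 38, 34, 53, 41]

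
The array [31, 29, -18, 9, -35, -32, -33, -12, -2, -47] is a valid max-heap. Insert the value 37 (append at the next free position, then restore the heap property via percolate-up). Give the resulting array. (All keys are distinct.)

append 37 at index 10 → [31, 29, -18, 9, -35, -32, -33, -12, -2, -47, 37]
37 > parent -35 at index 4, swap → [31, 29, -18, 9, 37, -32, -33, -12, -2, -47, -35]
37 > parent 29 at index 1, swap → [31, 37, -18, 9, 29, -32, -33, -12, -2, -47, -35]
37 > parent 31 at index 0, swap → [37, 31, -18, 9, 29, -32, -33, -12, -2, -47, -35]

[37, 31, -18, 9, 29, -32, -33, -12, -2, -47, -35]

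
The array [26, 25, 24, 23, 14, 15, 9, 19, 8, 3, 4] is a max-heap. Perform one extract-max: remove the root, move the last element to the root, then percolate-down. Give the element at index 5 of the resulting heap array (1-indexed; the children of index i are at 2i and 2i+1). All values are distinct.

remove root 26; move last element 4 to root → [4, 25, 24, 23, 14, 15, 9, 19, 8, 3]
4 vs larger child 25 at index 2, swap → [25, 4, 24, 23, 14, 15, 9, 19, 8, 3]
4 vs larger child 23 at index 4, swap → [25, 23, 24, 4, 14, 15, 9, 19, 8, 3]
4 vs larger child 19 at index 8, swap → [25, 23, 24, 19, 14, 15, 9, 4, 8, 3]
resulting array: [25, 23, 24, 19, 14, 15, 9, 4, 8, 3]

14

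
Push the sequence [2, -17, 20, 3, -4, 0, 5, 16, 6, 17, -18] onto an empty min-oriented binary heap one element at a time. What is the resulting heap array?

[-18, -17, 0, 3, -4, 20, 5, 16, 6, 17, 2]

Insert 2:
  append 2 at index 0 → [2] (no swap needed)
Insert -17:
  append -17 at index 1 → [2, -17]
  -17 < parent 2 at index 0, swap → [-17, 2]
Insert 20:
  append 20 at index 2 → [-17, 2, 20] (no swap needed)
Insert 3:
  append 3 at index 3 → [-17, 2, 20, 3] (no swap needed)
Insert -4:
  append -4 at index 4 → [-17, 2, 20, 3, -4]
  -4 < parent 2 at index 1, swap → [-17, -4, 20, 3, 2]
Insert 0:
  append 0 at index 5 → [-17, -4, 20, 3, 2, 0]
  0 < parent 20 at index 2, swap → [-17, -4, 0, 3, 2, 20]
Insert 5:
  append 5 at index 6 → [-17, -4, 0, 3, 2, 20, 5] (no swap needed)
Insert 16:
  append 16 at index 7 → [-17, -4, 0, 3, 2, 20, 5, 16] (no swap needed)
Insert 6:
  append 6 at index 8 → [-17, -4, 0, 3, 2, 20, 5, 16, 6] (no swap needed)
Insert 17:
  append 17 at index 9 → [-17, -4, 0, 3, 2, 20, 5, 16, 6, 17] (no swap needed)
Insert -18:
  append -18 at index 10 → [-17, -4, 0, 3, 2, 20, 5, 16, 6, 17, -18]
  -18 < parent 2 at index 4, swap → [-17, -4, 0, 3, -18, 20, 5, 16, 6, 17, 2]
  -18 < parent -4 at index 1, swap → [-17, -18, 0, 3, -4, 20, 5, 16, 6, 17, 2]
  -18 < parent -17 at index 0, swap → [-18, -17, 0, 3, -4, 20, 5, 16, 6, 17, 2]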